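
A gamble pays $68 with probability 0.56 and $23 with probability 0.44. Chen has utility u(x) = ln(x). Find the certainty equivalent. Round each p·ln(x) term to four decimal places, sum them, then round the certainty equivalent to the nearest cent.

E[u] = 0.56·ln(68) + 0.44·ln(23) = 2.3629 + 1.3796 = 3.7425
CE = e^3.7425 ≈ 42.20

$42.20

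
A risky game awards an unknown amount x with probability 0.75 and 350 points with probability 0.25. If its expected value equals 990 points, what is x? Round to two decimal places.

x = 1203.33 points

0.75·x + 0.25·350 = 990
0.75·x = 990 − 87.5 = 902.5
x = 902.5 / 0.75 = 1203.3333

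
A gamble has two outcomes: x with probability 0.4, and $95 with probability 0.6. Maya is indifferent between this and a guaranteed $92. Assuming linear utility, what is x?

x = $87.50

0.4·x + 0.6·95 = 92
0.4·x = 92 − 57 = 35
x = 35 / 0.4 = 87.5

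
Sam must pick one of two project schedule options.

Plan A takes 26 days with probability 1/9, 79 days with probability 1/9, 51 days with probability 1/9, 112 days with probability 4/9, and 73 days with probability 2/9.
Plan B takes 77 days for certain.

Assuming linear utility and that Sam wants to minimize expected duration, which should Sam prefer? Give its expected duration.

Plan A = 1/9 × 26 + 1/9 × 79 + 1/9 × 51 + 4/9 × 112 + 2/9 × 73 = 2.8889 + 8.7778 + 5.6667 + 49.7778 + 16.2222 = 83.3333
Plan B: 77 (certain)

Plan B (77 days)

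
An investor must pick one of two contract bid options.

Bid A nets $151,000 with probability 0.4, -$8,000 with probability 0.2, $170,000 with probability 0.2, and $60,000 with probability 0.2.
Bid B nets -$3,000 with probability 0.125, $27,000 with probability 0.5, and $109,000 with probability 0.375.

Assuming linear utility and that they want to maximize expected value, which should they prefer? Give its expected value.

Bid A ($104,800)

Bid A = 0.4 × 151000 + 0.2 × (-8000) + 0.2 × 170000 + 0.2 × 60000 = 60400 − 1600 + 34000 + 12000 = 104800
Bid B = 0.125 × (-3000) + 0.5 × 27000 + 0.375 × 109000 = -375 + 13500 + 40875 = 54000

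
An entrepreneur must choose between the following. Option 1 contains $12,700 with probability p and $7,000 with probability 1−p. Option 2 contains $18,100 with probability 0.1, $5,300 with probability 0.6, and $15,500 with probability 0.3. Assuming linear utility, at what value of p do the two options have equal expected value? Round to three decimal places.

p = 0.463

EV(Option 2) = 0.1 × 18100 + 0.6 × 5300 + 0.3 × 15500 = 1810 + 3180 + 4650 = 9640
p·12700 + (1−p)·7000 = 9640
5700p + 7000 = 9640
p = (9640 − 7000) / 5700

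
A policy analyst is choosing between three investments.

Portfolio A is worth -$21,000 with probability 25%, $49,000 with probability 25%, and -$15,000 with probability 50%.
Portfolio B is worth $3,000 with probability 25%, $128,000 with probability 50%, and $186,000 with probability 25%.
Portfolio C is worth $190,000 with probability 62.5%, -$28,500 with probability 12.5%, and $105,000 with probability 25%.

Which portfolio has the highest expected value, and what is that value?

Portfolio A = 0.25 × (-21000) + 0.25 × 49000 + 0.5 × (-15000) = -5250 + 12250 − 7500 = -500
Portfolio B = 0.25 × 3000 + 0.5 × 128000 + 0.25 × 186000 = 750 + 64000 + 46500 = 111250
Portfolio C = 0.625 × 190000 + 0.125 × (-28500) + 0.25 × 105000 = 118750 − 3562.5 + 26250 = 141437.5

Portfolio C ($141,437.50)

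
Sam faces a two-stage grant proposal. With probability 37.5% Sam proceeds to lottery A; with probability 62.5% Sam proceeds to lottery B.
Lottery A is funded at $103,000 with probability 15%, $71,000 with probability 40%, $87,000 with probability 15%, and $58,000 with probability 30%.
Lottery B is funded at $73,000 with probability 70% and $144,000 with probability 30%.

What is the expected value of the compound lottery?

$86,800

EV(A) = 0.15 × 103000 + 0.4 × 71000 + 0.15 × 87000 + 0.3 × 58000 = 15450 + 28400 + 13050 + 17400 = 74300
EV(B) = 0.7 × 73000 + 0.3 × 144000 = 51100 + 43200 = 94300
Overall = 0.375 × 74300 + 0.625 × 94300 = 27862.5 + 58937.5 = 86800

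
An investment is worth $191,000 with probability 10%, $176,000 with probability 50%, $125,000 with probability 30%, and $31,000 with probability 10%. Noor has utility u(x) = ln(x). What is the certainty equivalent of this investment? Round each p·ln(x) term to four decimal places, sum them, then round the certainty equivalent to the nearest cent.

E[u] = 0.1·ln(191000) + 0.5·ln(176000) + 0.3·ln(125000) + 0.1·ln(31000) = 1.2160 + 6.0391 + 3.5208 + 1.0342 = 11.8101
CE = e^11.8101 ≈ 134605.02

$134,605.02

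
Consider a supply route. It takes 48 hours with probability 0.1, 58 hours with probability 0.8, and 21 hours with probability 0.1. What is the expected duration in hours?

EV = 0.1 × 48 + 0.8 × 58 + 0.1 × 21 = 4.8 + 46.4 + 2.1 = 53.3

53.3 hours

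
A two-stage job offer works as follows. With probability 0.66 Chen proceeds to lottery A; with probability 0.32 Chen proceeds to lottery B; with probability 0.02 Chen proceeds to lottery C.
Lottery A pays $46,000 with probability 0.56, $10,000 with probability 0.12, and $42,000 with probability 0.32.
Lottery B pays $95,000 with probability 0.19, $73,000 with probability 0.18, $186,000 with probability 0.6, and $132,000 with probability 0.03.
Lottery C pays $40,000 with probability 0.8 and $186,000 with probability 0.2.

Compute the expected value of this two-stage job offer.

$75,008

EV(A) = 0.56 × 46000 + 0.12 × 10000 + 0.32 × 42000 = 25760 + 1200 + 13440 = 40400
EV(B) = 0.19 × 95000 + 0.18 × 73000 + 0.6 × 186000 + 0.03 × 132000 = 18050 + 13140 + 111600 + 3960 = 146750
EV(C) = 0.8 × 40000 + 0.2 × 186000 = 32000 + 37200 = 69200
Overall = 0.66 × 40400 + 0.32 × 146750 + 0.02 × 69200 = 26664 + 46960 + 1384 = 75008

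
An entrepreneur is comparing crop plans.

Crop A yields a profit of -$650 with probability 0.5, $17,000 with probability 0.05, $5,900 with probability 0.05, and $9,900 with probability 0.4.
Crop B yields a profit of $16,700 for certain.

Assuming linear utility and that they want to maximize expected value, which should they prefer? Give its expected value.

Crop A = 0.5 × (-650) + 0.05 × 17000 + 0.05 × 5900 + 0.4 × 9900 = -325 + 850 + 295 + 3960 = 4780
Crop B: 16700 (certain)

Crop B ($16,700)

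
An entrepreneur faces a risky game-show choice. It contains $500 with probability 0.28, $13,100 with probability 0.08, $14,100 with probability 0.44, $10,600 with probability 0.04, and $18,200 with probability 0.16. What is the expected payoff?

$10,728

EV = 0.28 × 500 + 0.08 × 13100 + 0.44 × 14100 + 0.04 × 10600 + 0.16 × 18200 = 140 + 1048 + 6204 + 424 + 2912 = 10728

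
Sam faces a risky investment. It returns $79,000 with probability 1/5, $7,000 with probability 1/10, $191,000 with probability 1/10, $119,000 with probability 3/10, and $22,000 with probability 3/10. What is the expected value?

EV = 1/5 × 79000 + 1/10 × 7000 + 1/10 × 191000 + 3/10 × 119000 + 3/10 × 22000 = 15800 + 700 + 19100 + 35700 + 6600 = 77900

$77,900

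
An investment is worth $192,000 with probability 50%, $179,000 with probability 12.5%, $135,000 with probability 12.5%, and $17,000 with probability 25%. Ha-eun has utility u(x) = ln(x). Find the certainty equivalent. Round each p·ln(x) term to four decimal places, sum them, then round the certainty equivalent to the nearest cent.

E[u] = 0.5·ln(192000) + 0.125·ln(179000) + 0.125·ln(135000) + 0.25·ln(17000) = 6.0826 + 1.5119 + 1.4766 + 2.4352 = 11.5063
CE = e^11.5063 ≈ 99339.64

$99,339.64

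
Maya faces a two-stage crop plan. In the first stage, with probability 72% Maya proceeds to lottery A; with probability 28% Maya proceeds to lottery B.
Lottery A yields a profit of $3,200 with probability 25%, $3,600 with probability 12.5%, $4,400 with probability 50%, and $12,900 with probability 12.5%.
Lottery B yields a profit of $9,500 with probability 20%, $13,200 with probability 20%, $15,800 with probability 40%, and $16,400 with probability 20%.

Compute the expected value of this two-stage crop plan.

$7,604.20

EV(A) = 0.25 × 3200 + 0.125 × 3600 + 0.5 × 4400 + 0.125 × 12900 = 800 + 450 + 2200 + 1612.5 = 5062.5
EV(B) = 0.2 × 9500 + 0.2 × 13200 + 0.4 × 15800 + 0.2 × 16400 = 1900 + 2640 + 6320 + 3280 = 14140
Overall = 0.72 × 5062.5 + 0.28 × 14140 = 3645 + 3959.2 = 7604.2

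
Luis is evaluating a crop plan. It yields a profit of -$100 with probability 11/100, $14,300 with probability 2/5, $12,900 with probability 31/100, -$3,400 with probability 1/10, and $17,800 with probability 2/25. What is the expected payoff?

EV = 11/100 × (-100) + 2/5 × 14300 + 31/100 × 12900 + 1/10 × (-3400) + 2/25 × 17800 = -11 + 5720 + 3999 − 340 + 1424 = 10792

$10,792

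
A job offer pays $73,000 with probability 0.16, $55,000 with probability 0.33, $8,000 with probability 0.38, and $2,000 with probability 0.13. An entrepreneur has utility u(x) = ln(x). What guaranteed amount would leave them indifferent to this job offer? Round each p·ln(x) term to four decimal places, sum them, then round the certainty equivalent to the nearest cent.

E[u] = 0.16·ln(73000) + 0.33·ln(55000) + 0.38·ln(8000) + 0.13·ln(2000) = 1.7917 + 3.6020 + 3.4151 + 0.9881 = 9.7969
CE = e^9.7969 ≈ 17977.93

$17,977.93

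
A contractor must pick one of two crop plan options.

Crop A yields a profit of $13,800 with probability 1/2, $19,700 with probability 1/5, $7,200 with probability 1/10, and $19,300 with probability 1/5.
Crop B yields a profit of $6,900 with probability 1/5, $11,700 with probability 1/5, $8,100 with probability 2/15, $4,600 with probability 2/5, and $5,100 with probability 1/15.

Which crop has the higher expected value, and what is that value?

Crop A = 1/2 × 13800 + 1/5 × 19700 + 1/10 × 7200 + 1/5 × 19300 = 6900 + 3940 + 720 + 3860 = 15420
Crop B = 1/5 × 6900 + 1/5 × 11700 + 2/15 × 8100 + 2/5 × 4600 + 1/15 × 5100 = 1380 + 2340 + 1080 + 1840 + 340 = 6980

Crop A ($15,420)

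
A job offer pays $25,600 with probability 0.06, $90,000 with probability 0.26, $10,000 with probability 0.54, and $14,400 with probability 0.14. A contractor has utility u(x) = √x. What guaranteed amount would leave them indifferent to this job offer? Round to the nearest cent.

$25,090.56

E[u] = 0.06·√25600 + 0.26·√90000 + 0.54·√10000 + 0.14·√14400 = 0.06·160 + 0.26·300 + 0.54·100 + 0.14·120 = 158.4
CE = (158.4)² = 25090.56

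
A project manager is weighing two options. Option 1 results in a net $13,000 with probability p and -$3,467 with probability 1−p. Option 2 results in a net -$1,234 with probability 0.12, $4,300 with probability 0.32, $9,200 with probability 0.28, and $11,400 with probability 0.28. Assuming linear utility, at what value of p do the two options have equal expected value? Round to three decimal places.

p = 0.635

EV(Option 2) = 0.12 × (-1234) + 0.32 × 4300 + 0.28 × 9200 + 0.28 × 11400 = -148.08 + 1376 + 2576 + 3192 = 6995.92
p·13000 + (1−p)·(-3467) = 6995.92
16467p − 3467 = 6995.92
p = (6995.92 + 3467) / 16467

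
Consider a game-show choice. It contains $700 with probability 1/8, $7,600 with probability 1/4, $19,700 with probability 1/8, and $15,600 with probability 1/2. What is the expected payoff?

$12,250

EV = 1/8 × 700 + 1/4 × 7600 + 1/8 × 19700 + 1/2 × 15600 = 87.5 + 1900 + 2462.5 + 7800 = 12250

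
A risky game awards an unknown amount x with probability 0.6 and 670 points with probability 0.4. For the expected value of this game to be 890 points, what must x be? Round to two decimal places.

0.6·x + 0.4·670 = 890
0.6·x = 890 − 268 = 622
x = 622 / 0.6 = 1036.6667

x = 1036.67 points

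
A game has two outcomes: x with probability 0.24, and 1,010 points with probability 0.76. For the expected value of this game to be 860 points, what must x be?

0.24·x + 0.76·1010 = 860
0.24·x = 860 − 767.6 = 92.4
x = 92.4 / 0.24 = 385

x = 385 points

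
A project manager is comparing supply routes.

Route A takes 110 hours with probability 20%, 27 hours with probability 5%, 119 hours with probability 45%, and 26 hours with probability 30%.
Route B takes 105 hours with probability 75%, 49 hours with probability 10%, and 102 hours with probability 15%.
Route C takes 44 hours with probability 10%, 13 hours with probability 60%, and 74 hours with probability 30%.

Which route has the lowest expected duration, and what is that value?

Route A = 0.2 × 110 + 0.05 × 27 + 0.45 × 119 + 0.3 × 26 = 22 + 1.35 + 53.55 + 7.8 = 84.7
Route B = 0.75 × 105 + 0.1 × 49 + 0.15 × 102 = 78.75 + 4.9 + 15.3 = 98.95
Route C = 0.1 × 44 + 0.6 × 13 + 0.3 × 74 = 4.4 + 7.8 + 22.2 = 34.4

Route C (34.4 hours)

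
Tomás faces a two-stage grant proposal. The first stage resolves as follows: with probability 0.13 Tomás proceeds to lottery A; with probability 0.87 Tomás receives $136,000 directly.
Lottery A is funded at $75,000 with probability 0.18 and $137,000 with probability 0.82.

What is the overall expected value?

EV(A) = 0.18 × 75000 + 0.82 × 137000 = 13500 + 112340 = 125840
Branch B: 136000 (certain)
Overall = 0.13 × 125840 + 0.87 × 136000 = 16359.2 + 118320 = 134679.2

$134,679.20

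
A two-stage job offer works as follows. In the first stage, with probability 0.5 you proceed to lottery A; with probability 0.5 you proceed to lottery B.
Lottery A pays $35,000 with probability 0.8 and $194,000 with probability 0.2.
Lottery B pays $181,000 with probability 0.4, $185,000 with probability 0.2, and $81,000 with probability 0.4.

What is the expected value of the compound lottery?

EV(A) = 0.8 × 35000 + 0.2 × 194000 = 28000 + 38800 = 66800
EV(B) = 0.4 × 181000 + 0.2 × 185000 + 0.4 × 81000 = 72400 + 37000 + 32400 = 141800
Overall = 0.5 × 66800 + 0.5 × 141800 = 33400 + 70900 = 104300

$104,300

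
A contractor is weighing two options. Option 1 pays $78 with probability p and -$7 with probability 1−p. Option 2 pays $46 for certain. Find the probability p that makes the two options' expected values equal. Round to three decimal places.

p = 0.624

p·78 + (1−p)·(-7) = 46
85p − 7 = 46
p = (46 + 7) / 85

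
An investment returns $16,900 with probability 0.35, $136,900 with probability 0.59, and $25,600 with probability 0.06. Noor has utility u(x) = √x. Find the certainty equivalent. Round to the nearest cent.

$74,747.56

E[u] = 0.35·√16900 + 0.59·√136900 + 0.06·√25600 = 0.35·130 + 0.59·370 + 0.06·160 = 273.4
CE = (273.4)² = 74747.56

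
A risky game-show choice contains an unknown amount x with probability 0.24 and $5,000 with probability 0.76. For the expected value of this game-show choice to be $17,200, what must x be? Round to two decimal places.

x = $55,833.33

0.24·x + 0.76·5000 = 17200
0.24·x = 17200 − 3800 = 13400
x = 13400 / 0.24 = 55833.3333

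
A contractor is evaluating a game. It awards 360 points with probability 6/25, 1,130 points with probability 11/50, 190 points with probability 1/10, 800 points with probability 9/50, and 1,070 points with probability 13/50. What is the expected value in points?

776.2 points

EV = 6/25 × 360 + 11/50 × 1130 + 1/10 × 190 + 9/50 × 800 + 13/50 × 1070 = 86.4 + 248.6 + 19 + 144 + 278.2 = 776.2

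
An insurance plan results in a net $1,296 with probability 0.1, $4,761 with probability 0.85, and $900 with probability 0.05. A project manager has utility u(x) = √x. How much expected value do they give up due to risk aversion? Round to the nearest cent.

$157.39

E[u] = 0.1·√1296 + 0.85·√4761 + 0.05·√900 = 0.1·36 + 0.85·69 + 0.05·30 = 63.75
CE = (63.75)² = 4064.0625
Risk premium = EV − CE = 4221.45 − 4064.0625 = 157.3875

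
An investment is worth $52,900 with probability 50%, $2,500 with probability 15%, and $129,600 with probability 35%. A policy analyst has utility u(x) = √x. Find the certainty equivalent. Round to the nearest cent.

$61,752.25

E[u] = 0.5·√52900 + 0.15·√2500 + 0.35·√129600 = 0.5·230 + 0.15·50 + 0.35·360 = 248.5
CE = (248.5)² = 61752.25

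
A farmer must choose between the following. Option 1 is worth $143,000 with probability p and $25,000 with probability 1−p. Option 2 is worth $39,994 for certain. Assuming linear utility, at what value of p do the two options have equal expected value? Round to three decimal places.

p·143000 + (1−p)·25000 = 39994
118000p + 25000 = 39994
p = (39994 − 25000) / 118000

p = 0.127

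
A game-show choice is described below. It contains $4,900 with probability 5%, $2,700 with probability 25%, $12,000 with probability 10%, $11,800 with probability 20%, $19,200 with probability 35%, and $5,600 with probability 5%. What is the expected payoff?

EV = 0.05 × 4900 + 0.25 × 2700 + 0.1 × 12000 + 0.2 × 11800 + 0.35 × 19200 + 0.05 × 5600 = 245 + 675 + 1200 + 2360 + 6720 + 280 = 11480

$11,480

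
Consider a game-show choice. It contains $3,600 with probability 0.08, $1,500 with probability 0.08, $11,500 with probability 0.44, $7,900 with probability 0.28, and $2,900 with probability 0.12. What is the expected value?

EV = 0.08 × 3600 + 0.08 × 1500 + 0.44 × 11500 + 0.28 × 7900 + 0.12 × 2900 = 288 + 120 + 5060 + 2212 + 348 = 8028

$8,028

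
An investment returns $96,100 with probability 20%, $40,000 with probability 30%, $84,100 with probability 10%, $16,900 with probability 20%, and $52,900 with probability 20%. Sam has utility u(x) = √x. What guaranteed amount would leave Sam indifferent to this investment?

E[u] = 0.2·√96100 + 0.3·√40000 + 0.1·√84100 + 0.2·√16900 + 0.2·√52900 = 0.2·310 + 0.3·200 + 0.1·290 + 0.2·130 + 0.2·230 = 223
CE = (223)² = 49729

$49,729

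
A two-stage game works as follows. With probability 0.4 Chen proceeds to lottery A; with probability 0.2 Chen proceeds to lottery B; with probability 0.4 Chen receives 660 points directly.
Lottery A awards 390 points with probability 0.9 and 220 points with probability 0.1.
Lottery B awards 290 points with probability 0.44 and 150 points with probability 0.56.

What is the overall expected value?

455.52 points

EV(A) = 0.9 × 390 + 0.1 × 220 = 351 + 22 = 373
EV(B) = 0.44 × 290 + 0.56 × 150 = 127.6 + 84 = 211.6
Branch C: 660 (certain)
Overall = 0.4 × 373 + 0.2 × 211.6 + 0.4 × 660 = 149.2 + 42.32 + 264 = 455.52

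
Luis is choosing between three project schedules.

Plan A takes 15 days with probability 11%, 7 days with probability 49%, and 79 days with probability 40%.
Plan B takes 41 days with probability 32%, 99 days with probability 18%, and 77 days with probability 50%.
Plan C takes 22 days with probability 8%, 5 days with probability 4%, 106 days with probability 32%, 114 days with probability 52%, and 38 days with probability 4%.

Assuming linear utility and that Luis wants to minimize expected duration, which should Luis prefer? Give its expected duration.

Plan A (36.68 days)

Plan A = 0.11 × 15 + 0.49 × 7 + 0.4 × 79 = 1.65 + 3.43 + 31.6 = 36.68
Plan B = 0.32 × 41 + 0.18 × 99 + 0.5 × 77 = 13.12 + 17.82 + 38.5 = 69.44
Plan C = 0.08 × 22 + 0.04 × 5 + 0.32 × 106 + 0.52 × 114 + 0.04 × 38 = 1.76 + 0.2 + 33.92 + 59.28 + 1.52 = 96.68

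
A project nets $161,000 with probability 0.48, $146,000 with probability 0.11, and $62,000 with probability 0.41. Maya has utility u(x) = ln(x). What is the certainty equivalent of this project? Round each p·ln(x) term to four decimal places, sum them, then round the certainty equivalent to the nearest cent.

E[u] = 0.48·ln(161000) + 0.11·ln(146000) + 0.41·ln(62000) = 5.7548 + 1.3080 + 4.5243 = 11.5871
CE = e^11.5871 ≈ 107699.48

$107,699.48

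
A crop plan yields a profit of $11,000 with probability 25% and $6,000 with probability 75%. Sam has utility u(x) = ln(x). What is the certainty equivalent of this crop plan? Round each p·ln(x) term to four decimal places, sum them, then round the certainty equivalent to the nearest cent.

E[u] = 0.25·ln(11000) + 0.75·ln(6000) = 2.3264 + 6.5246 = 8.8510
CE = e^8.8510 ≈ 6981.37

$6,981.37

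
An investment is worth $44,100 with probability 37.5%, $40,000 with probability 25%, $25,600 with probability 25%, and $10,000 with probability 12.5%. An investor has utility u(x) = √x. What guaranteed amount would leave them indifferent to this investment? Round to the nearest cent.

$32,851.56

E[u] = 0.375·√44100 + 0.25·√40000 + 0.25·√25600 + 0.125·√10000 = 0.375·210 + 0.25·200 + 0.25·160 + 0.125·100 = 181.25
CE = (181.25)² = 32851.5625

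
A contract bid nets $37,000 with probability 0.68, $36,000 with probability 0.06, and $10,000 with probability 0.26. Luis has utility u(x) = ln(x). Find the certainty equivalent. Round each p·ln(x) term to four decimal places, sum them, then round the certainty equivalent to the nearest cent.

E[u] = 0.68·ln(37000) + 0.06·ln(36000) + 0.26·ln(10000) = 7.1527 + 0.6295 + 2.3947 = 10.1769
CE = e^10.1769 ≈ 26288.85

$26,288.85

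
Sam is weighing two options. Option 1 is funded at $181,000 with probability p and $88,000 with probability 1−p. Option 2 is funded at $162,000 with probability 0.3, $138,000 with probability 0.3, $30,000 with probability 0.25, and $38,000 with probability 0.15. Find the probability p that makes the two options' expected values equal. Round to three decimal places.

EV(Option 2) = 0.3 × 162000 + 0.3 × 138000 + 0.25 × 30000 + 0.15 × 38000 = 48600 + 41400 + 7500 + 5700 = 103200
p·181000 + (1−p)·88000 = 103200
93000p + 88000 = 103200
p = (103200 − 88000) / 93000

p = 0.163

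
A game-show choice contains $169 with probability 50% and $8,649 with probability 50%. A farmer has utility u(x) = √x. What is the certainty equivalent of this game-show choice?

$2,809

E[u] = 0.5·√169 + 0.5·√8649 = 0.5·13 + 0.5·93 = 53
CE = (53)² = 2809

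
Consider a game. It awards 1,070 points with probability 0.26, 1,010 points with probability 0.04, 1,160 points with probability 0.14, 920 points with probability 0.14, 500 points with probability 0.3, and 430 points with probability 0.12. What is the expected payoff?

811.4 points

EV = 0.26 × 1070 + 0.04 × 1010 + 0.14 × 1160 + 0.14 × 920 + 0.3 × 500 + 0.12 × 430 = 278.2 + 40.4 + 162.4 + 128.8 + 150 + 51.6 = 811.4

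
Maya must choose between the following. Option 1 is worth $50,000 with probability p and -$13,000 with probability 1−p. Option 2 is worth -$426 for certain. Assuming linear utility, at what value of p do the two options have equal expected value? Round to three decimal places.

p·50000 + (1−p)·(-13000) = -426
63000p − 13000 = -426
p = (-426 + 13000) / 63000

p = 0.200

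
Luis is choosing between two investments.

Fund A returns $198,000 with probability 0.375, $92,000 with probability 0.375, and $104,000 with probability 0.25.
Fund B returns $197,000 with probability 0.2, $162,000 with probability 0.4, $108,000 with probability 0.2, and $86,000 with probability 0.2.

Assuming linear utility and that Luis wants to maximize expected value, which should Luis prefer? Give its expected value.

Fund B ($143,000)

Fund A = 0.375 × 198000 + 0.375 × 92000 + 0.25 × 104000 = 74250 + 34500 + 26000 = 134750
Fund B = 0.2 × 197000 + 0.4 × 162000 + 0.2 × 108000 + 0.2 × 86000 = 39400 + 64800 + 21600 + 17200 = 143000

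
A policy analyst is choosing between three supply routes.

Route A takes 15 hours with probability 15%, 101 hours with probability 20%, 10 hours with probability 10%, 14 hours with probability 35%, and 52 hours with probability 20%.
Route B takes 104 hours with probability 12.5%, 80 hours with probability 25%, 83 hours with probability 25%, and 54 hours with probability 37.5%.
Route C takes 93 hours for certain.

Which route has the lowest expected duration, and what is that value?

Route A (38.75 hours)

Route A = 0.15 × 15 + 0.2 × 101 + 0.1 × 10 + 0.35 × 14 + 0.2 × 52 = 2.25 + 20.2 + 1 + 4.9 + 10.4 = 38.75
Route B = 0.125 × 104 + 0.25 × 80 + 0.25 × 83 + 0.375 × 54 = 13 + 20 + 20.75 + 20.25 = 74
Route C: 93 (certain)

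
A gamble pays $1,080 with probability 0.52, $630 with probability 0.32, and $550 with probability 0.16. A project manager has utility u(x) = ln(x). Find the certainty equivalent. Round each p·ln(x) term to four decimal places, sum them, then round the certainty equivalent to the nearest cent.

E[u] = 0.52·ln(1080) + 0.32·ln(630) + 0.16·ln(550) = 3.6321 + 2.0626 + 1.0096 = 6.7043
CE = e^6.7043 ≈ 815.91

$815.91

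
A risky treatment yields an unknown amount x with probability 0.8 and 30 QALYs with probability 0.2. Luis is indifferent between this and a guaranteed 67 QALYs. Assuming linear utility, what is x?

x = 76.25 QALYs

0.8·x + 0.2·30 = 67
0.8·x = 67 − 6 = 61
x = 61 / 0.8 = 76.25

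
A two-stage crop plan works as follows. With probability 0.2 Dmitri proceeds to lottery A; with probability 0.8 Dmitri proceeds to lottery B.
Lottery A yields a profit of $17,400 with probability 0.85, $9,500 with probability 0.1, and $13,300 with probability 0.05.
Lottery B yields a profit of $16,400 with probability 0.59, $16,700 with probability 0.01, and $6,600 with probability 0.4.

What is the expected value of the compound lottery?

EV(A) = 0.85 × 17400 + 0.1 × 9500 + 0.05 × 13300 = 14790 + 950 + 665 = 16405
EV(B) = 0.59 × 16400 + 0.01 × 16700 + 0.4 × 6600 = 9676 + 167 + 2640 = 12483
Overall = 0.2 × 16405 + 0.8 × 12483 = 3281 + 9986.4 = 13267.4

$13,267.40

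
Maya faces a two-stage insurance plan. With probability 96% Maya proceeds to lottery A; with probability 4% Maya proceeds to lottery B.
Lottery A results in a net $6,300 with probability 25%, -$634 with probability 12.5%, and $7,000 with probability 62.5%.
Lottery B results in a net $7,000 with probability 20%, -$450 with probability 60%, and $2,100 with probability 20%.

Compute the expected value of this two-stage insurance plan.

$5,697.92

EV(A) = 0.25 × 6300 + 0.125 × (-634) + 0.625 × 7000 = 1575 − 79.25 + 4375 = 5870.75
EV(B) = 0.2 × 7000 + 0.6 × (-450) + 0.2 × 2100 = 1400 − 270 + 420 = 1550
Overall = 0.96 × 5870.75 + 0.04 × 1550 = 5635.92 + 62 = 5697.92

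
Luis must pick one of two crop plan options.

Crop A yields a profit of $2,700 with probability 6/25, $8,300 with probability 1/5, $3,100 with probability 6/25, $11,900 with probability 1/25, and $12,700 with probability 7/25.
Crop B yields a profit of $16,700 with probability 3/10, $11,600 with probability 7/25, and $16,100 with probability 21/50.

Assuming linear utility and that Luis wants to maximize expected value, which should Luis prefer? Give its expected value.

Crop B ($15,020)

Crop A = 6/25 × 2700 + 1/5 × 8300 + 6/25 × 3100 + 1/25 × 11900 + 7/25 × 12700 = 648 + 1660 + 744 + 476 + 3556 = 7084
Crop B = 3/10 × 16700 + 7/25 × 11600 + 21/50 × 16100 = 5010 + 3248 + 6762 = 15020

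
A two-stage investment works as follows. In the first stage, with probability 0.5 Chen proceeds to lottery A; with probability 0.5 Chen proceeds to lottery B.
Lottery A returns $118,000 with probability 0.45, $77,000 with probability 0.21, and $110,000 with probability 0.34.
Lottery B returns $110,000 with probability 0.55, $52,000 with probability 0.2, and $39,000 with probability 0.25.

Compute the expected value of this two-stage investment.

$93,660

EV(A) = 0.45 × 118000 + 0.21 × 77000 + 0.34 × 110000 = 53100 + 16170 + 37400 = 106670
EV(B) = 0.55 × 110000 + 0.2 × 52000 + 0.25 × 39000 = 60500 + 10400 + 9750 = 80650
Overall = 0.5 × 106670 + 0.5 × 80650 = 53335 + 40325 = 93660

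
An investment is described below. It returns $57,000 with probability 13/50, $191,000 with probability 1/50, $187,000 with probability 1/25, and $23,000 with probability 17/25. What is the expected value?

EV = 13/50 × 57000 + 1/50 × 191000 + 1/25 × 187000 + 17/25 × 23000 = 14820 + 3820 + 7480 + 15640 = 41760

$41,760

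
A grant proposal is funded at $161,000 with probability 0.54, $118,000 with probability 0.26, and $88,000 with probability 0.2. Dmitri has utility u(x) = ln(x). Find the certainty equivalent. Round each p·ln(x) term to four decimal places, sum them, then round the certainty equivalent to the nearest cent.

E[u] = 0.54·ln(161000) + 0.26·ln(118000) + 0.2·ln(88000) = 6.4741 + 3.0364 + 2.2770 = 11.7875
CE = e^11.7875 ≈ 131597.07

$131,597.07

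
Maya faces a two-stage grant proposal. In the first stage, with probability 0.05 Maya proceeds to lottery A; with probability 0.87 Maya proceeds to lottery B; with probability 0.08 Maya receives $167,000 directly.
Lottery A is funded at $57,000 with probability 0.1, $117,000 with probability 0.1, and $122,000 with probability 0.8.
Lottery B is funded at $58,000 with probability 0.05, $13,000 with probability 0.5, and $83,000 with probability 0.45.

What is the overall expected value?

$59,782.50

EV(A) = 0.1 × 57000 + 0.1 × 117000 + 0.8 × 122000 = 5700 + 11700 + 97600 = 115000
EV(B) = 0.05 × 58000 + 0.5 × 13000 + 0.45 × 83000 = 2900 + 6500 + 37350 = 46750
Branch C: 167000 (certain)
Overall = 0.05 × 115000 + 0.87 × 46750 + 0.08 × 167000 = 5750 + 40672.5 + 13360 = 59782.5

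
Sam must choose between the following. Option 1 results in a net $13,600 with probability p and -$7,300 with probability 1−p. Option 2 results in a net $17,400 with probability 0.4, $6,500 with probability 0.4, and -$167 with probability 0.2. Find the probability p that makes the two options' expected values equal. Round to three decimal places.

EV(Option 2) = 0.4 × 17400 + 0.4 × 6500 + 0.2 × (-167) = 6960 + 2600 − 33.4 = 9526.6
p·13600 + (1−p)·(-7300) = 9526.6
20900p − 7300 = 9526.6
p = (9526.6 + 7300) / 20900

p = 0.805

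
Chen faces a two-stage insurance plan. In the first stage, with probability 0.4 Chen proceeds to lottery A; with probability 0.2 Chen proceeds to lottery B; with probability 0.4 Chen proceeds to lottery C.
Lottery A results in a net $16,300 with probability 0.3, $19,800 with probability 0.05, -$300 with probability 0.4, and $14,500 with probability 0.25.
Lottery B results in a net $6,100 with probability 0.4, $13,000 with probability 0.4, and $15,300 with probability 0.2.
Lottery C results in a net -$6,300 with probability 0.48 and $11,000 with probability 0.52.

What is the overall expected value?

$6,972.40

EV(A) = 0.3 × 16300 + 0.05 × 19800 + 0.4 × (-300) + 0.25 × 14500 = 4890 + 990 − 120 + 3625 = 9385
EV(B) = 0.4 × 6100 + 0.4 × 13000 + 0.2 × 15300 = 2440 + 5200 + 3060 = 10700
EV(C) = 0.48 × (-6300) + 0.52 × 11000 = -3024 + 5720 = 2696
Overall = 0.4 × 9385 + 0.2 × 10700 + 0.4 × 2696 = 3754 + 2140 + 1078.4 = 6972.4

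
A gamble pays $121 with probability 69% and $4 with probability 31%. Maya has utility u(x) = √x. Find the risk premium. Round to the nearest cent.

E[u] = 0.69·√121 + 0.31·√4 = 0.69·11 + 0.31·2 = 8.21
CE = (8.21)² = 67.4041
Risk premium = EV − CE = 84.73 − 67.4041 = 17.3259

$17.33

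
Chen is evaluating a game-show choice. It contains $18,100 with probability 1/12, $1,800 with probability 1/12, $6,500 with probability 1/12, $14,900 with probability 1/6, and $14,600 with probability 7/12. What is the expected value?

EV = 1/12 × 18100 + 1/12 × 1800 + 1/12 × 6500 + 1/6 × 14900 + 7/12 × 14600 = 1508.3333 + 150 + 541.6667 + 2483.3333 + 8516.6667 = 13200

$13,200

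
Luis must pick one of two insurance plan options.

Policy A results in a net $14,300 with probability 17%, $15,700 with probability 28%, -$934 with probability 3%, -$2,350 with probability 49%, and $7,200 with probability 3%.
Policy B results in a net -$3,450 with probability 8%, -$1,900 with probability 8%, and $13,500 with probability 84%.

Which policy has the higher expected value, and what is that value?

Policy A = 0.17 × 14300 + 0.28 × 15700 + 0.03 × (-934) + 0.49 × (-2350) + 0.03 × 7200 = 2431 + 4396 − 28.02 − 1151.5 + 216 = 5863.48
Policy B = 0.08 × (-3450) + 0.08 × (-1900) + 0.84 × 13500 = -276 − 152 + 11340 = 10912

Policy B ($10,912)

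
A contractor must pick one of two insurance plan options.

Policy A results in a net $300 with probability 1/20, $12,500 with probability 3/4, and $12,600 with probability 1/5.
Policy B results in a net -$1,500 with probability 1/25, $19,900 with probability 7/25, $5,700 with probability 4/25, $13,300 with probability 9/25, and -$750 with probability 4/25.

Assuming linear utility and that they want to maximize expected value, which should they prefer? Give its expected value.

Policy A = 1/20 × 300 + 3/4 × 12500 + 1/5 × 12600 = 15 + 9375 + 2520 = 11910
Policy B = 1/25 × (-1500) + 7/25 × 19900 + 4/25 × 5700 + 9/25 × 13300 + 4/25 × (-750) = -60 + 5572 + 912 + 4788 − 120 = 11092

Policy A ($11,910)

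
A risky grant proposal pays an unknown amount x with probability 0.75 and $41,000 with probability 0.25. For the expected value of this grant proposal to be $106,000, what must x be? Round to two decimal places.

0.75·x + 0.25·41000 = 106000
0.75·x = 106000 − 10250 = 95750
x = 95750 / 0.75 = 127666.6667

x = $127,666.67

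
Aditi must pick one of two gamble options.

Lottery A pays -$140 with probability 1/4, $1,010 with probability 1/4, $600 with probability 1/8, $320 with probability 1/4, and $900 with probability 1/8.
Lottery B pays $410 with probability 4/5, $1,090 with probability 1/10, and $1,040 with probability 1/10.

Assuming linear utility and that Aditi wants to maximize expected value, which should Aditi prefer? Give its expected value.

Lottery A = 1/4 × (-140) + 1/4 × 1010 + 1/8 × 600 + 1/4 × 320 + 1/8 × 900 = -35 + 252.5 + 75 + 80 + 112.5 = 485
Lottery B = 4/5 × 410 + 1/10 × 1090 + 1/10 × 1040 = 328 + 109 + 104 = 541

Lottery B ($541)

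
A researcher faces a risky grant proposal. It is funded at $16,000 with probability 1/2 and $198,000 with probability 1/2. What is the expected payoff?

$107,000

EV = 1/2 × 16000 + 1/2 × 198000 = 8000 + 99000 = 107000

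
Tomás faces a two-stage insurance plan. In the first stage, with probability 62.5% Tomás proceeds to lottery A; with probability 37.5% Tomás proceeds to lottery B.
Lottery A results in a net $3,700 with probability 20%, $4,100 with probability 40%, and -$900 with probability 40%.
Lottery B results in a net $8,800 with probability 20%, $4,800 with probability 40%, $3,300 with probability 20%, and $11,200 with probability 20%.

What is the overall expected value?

EV(A) = 0.2 × 3700 + 0.4 × 4100 + 0.4 × (-900) = 740 + 1640 − 360 = 2020
EV(B) = 0.2 × 8800 + 0.4 × 4800 + 0.2 × 3300 + 0.2 × 11200 = 1760 + 1920 + 660 + 2240 = 6580
Overall = 0.625 × 2020 + 0.375 × 6580 = 1262.5 + 2467.5 = 3730

$3,730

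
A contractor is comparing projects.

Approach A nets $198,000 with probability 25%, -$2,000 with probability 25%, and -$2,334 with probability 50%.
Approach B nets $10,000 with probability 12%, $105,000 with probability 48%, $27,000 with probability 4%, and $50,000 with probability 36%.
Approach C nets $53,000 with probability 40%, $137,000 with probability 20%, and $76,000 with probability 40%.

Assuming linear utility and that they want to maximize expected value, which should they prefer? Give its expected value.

Approach A = 0.25 × 198000 + 0.25 × (-2000) + 0.5 × (-2334) = 49500 − 500 − 1167 = 47833
Approach B = 0.12 × 10000 + 0.48 × 105000 + 0.04 × 27000 + 0.36 × 50000 = 1200 + 50400 + 1080 + 18000 = 70680
Approach C = 0.4 × 53000 + 0.2 × 137000 + 0.4 × 76000 = 21200 + 27400 + 30400 = 79000

Approach C ($79,000)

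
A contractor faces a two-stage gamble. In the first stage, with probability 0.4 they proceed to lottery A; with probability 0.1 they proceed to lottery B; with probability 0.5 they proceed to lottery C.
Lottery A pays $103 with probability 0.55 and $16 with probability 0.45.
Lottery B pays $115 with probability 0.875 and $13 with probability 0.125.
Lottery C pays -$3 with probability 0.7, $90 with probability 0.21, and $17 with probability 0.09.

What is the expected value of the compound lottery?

$44.93

EV(A) = 0.55 × 103 + 0.45 × 16 = 56.65 + 7.2 = 63.85
EV(B) = 0.875 × 115 + 0.125 × 13 = 100.625 + 1.625 = 102.25
EV(C) = 0.7 × (-3) + 0.21 × 90 + 0.09 × 17 = -2.1 + 18.9 + 1.53 = 18.33
Overall = 0.4 × 63.85 + 0.1 × 102.25 + 0.5 × 18.33 = 25.54 + 10.225 + 9.165 = 44.93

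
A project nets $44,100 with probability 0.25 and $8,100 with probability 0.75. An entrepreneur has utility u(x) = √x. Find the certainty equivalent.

$14,400

E[u] = 0.25·√44100 + 0.75·√8100 = 0.25·210 + 0.75·90 = 120
CE = (120)² = 14400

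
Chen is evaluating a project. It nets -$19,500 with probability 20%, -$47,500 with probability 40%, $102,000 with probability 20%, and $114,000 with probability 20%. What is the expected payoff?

$20,300

EV = 0.2 × (-19500) + 0.4 × (-47500) + 0.2 × 102000 + 0.2 × 114000 = -3900 − 19000 + 20400 + 22800 = 20300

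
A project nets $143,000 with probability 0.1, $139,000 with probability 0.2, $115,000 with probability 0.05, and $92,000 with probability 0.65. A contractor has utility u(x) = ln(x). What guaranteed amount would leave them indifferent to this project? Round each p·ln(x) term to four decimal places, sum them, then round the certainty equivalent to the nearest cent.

$105,588.00

E[u] = 0.1·ln(143000) + 0.2·ln(139000) + 0.05·ln(115000) + 0.65·ln(92000) = 1.1871 + 2.3684 + 0.5826 + 7.4292 = 11.5673
CE = e^11.5673 ≈ 105588.00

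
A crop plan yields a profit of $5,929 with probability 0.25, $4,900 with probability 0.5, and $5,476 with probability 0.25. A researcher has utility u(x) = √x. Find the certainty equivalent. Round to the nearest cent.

$5,292.56

E[u] = 0.25·√5929 + 0.5·√4900 + 0.25·√5476 = 0.25·77 + 0.5·70 + 0.25·74 = 72.75
CE = (72.75)² = 5292.5625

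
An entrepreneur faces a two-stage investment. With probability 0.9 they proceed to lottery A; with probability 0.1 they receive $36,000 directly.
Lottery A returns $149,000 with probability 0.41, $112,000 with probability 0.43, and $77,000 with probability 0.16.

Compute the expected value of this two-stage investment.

EV(A) = 0.41 × 149000 + 0.43 × 112000 + 0.16 × 77000 = 61090 + 48160 + 12320 = 121570
Branch B: 36000 (certain)
Overall = 0.9 × 121570 + 0.1 × 36000 = 109413 + 3600 = 113013

$113,013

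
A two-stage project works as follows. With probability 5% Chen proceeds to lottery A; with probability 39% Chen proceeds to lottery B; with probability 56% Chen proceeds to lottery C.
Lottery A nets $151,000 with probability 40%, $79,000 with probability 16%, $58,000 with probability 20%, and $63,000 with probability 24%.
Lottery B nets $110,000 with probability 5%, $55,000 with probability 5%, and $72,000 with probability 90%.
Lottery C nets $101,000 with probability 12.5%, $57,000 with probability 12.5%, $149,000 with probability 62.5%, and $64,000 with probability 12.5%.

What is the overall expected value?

EV(A) = 0.4 × 151000 + 0.16 × 79000 + 0.2 × 58000 + 0.24 × 63000 = 60400 + 12640 + 11600 + 15120 = 99760
EV(B) = 0.05 × 110000 + 0.05 × 55000 + 0.9 × 72000 = 5500 + 2750 + 64800 = 73050
EV(C) = 0.125 × 101000 + 0.125 × 57000 + 0.625 × 149000 + 0.125 × 64000 = 12625 + 7125 + 93125 + 8000 = 120875
Overall = 0.05 × 99760 + 0.39 × 73050 + 0.56 × 120875 = 4988 + 28489.5 + 67690 = 101167.5

$101,167.50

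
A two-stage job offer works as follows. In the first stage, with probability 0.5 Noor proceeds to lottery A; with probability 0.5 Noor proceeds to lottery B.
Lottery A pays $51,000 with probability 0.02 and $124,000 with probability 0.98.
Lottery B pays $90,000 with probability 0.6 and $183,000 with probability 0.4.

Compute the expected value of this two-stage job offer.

EV(A) = 0.02 × 51000 + 0.98 × 124000 = 1020 + 121520 = 122540
EV(B) = 0.6 × 90000 + 0.4 × 183000 = 54000 + 73200 = 127200
Overall = 0.5 × 122540 + 0.5 × 127200 = 61270 + 63600 = 124870

$124,870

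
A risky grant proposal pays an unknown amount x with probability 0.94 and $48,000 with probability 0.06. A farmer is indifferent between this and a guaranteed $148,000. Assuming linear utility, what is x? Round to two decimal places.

0.94·x + 0.06·48000 = 148000
0.94·x = 148000 − 2880 = 145120
x = 145120 / 0.94 = 154382.9787

x = $154,382.98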